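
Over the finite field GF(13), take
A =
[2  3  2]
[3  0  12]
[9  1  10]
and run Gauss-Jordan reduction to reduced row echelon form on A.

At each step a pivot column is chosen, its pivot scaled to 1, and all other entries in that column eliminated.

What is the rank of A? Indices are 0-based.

[1] R0 /= 2  ⇒  (1, 8, 1)
     R1 -= 3·R0  ⇒  (0, 2, 9)
     R2 -= 9·R0  ⇒  (0, 7, 1)
[2] R1 /= 2  ⇒  (0, 1, 11)
     R0 -= 8·R1  ⇒  (1, 0, 4)
     R2 -= 7·R1  ⇒  (0, 0, 2)
[3] R2 /= 2  ⇒  (0, 0, 1)
     R0 -= 4·R2  ⇒  (1, 0, 0)
     R1 -= 11·R2  ⇒  (0, 1, 0)

rank = 3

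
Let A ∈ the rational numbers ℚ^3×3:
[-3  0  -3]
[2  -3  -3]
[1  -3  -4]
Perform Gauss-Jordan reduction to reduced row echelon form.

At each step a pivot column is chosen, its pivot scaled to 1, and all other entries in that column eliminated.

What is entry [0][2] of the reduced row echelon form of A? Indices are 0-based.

M[0][2] = 1

[1] R0 /= -3  ⇒  (1, 0, 1)
     R1 -= 2·R0  ⇒  (0, -3, -5)
     R2 -= 1·R0  ⇒  (0, -3, -5)
[2] R1 /= -3  ⇒  (0, 1, 5/3)
     R2 -= -3·R1  ⇒  (0, 0, 0)
column 2 empty below row 2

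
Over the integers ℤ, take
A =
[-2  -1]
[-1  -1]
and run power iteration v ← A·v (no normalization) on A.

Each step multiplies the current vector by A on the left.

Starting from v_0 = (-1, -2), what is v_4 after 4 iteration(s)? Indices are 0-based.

v_4 = (-76, -47)

v_0 = (-1, -2).
v_1 = A·v_0 = (4, 3).
v_2 = A·v_1 = (-11, -7).
v_3 = A·v_2 = (29, 18).
v_4 = A·v_3 = (-76, -47).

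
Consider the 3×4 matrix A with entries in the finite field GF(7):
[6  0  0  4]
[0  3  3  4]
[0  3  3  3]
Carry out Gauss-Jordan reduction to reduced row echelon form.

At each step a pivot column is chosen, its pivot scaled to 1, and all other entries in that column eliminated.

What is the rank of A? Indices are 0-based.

rank = 3

[1] R0 /= 6  ⇒  (1, 0, 0, 3)
[2] R1 /= 3  ⇒  (0, 1, 1, 6)
     R2 -= 3·R1  ⇒  (0, 0, 0, 6)
column 2 empty below row 2
[3] R2 /= 6  ⇒  (0, 0, 0, 1)
     R0 -= 3·R2  ⇒  (1, 0, 0, 0)
     R1 -= 6·R2  ⇒  (0, 1, 1, 0)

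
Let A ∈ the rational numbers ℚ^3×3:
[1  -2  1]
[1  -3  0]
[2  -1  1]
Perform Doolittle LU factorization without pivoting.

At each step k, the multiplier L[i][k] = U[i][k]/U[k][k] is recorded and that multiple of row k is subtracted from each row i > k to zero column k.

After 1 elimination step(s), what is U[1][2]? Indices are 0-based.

k=0: U[0][0]=1
  eliminate (1,0): mult=1, new row 1: (0, -1, -1); set L[1][0]=1
  eliminate (2,0): mult=2, new row 2: (0, 3, -1); set L[2][0]=2

U[1][2] = -1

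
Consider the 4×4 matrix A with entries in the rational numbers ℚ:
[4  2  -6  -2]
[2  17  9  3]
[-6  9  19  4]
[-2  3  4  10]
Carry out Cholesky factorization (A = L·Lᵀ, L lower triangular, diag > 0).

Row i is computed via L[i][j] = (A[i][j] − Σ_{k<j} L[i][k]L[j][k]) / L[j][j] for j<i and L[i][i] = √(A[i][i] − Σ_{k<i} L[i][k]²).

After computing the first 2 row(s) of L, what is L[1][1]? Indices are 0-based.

Step 1: L[0][0] = √(4) = 2.
  L[1][0] = (2) / L[0][0] = 1.
Step 2: L[1][1] = √(16) = 4.

L[1][1] = 4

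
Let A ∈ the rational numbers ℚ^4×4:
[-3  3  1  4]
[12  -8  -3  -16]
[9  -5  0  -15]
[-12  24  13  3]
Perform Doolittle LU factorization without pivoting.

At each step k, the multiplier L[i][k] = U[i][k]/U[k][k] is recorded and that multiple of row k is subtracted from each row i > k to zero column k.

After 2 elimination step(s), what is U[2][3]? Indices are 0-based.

U[2][3] = -3

k=0: U[0][0]=-3
  eliminate (1,0): mult=-4, new row 1: (0, 4, 1, 0); set L[1][0]=-4
  eliminate (2,0): mult=-3, new row 2: (0, 4, 3, -3); set L[2][0]=-3
  eliminate (3,0): mult=4, new row 3: (0, 12, 9, -13); set L[3][0]=4
k=1: U[1][1]=4
  eliminate (2,1): mult=1, new row 2: (0, 0, 2, -3); set L[2][1]=1
  eliminate (3,1): mult=3, new row 3: (0, 0, 6, -13); set L[3][1]=3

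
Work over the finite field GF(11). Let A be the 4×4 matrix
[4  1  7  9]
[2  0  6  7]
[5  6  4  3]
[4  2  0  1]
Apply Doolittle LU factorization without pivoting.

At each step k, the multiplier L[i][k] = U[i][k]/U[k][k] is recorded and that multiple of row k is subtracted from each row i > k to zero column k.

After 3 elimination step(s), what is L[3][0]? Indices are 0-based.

[col 0] pivot 4
  R1 -= 6*R0 → (0, 5, 8, 8)  (L[1][0] := 6)
  R2 -= 4*R0 → (0, 2, 9, 0)  (L[2][0] := 4)
  R3 -= 1*R0 → (0, 1, 4, 3)  (L[3][0] := 1)
[col 1] pivot 5
  R2 -= 7*R1 → (0, 0, 8, 10)  (L[2][1] := 7)
  R3 -= 9*R1 → (0, 0, 9, 8)  (L[3][1] := 9)
[col 2] pivot 8
  R3 -= 8*R2 → (0, 0, 0, 5)  (L[3][2] := 8)

L[3][0] = 1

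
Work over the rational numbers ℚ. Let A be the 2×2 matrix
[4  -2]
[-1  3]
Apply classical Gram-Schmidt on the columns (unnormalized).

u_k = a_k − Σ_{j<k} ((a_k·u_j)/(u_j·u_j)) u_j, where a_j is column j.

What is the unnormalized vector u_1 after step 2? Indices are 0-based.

u_1 = (10/17, 40/17)

Step 1: u_0 = a_0 = (4, -1).
Step 2: u_1 = a_1 − (-11/17)·u_0 = (10/17, 40/17).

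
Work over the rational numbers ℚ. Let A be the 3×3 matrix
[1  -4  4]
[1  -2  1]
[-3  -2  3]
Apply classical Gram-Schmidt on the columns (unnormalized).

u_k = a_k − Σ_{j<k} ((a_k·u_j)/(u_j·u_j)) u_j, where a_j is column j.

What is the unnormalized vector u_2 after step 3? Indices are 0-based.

Step 1: u_0 = a_0 = (1, 1, -3).
Step 2: u_1 = a_1 − (0)·u_0 = (-4, -2, -2).
Step 3: u_2 = a_2 − (-4/11)·u_0 − (-1)·u_1 = (4/11, -7/11, -1/11).

u_2 = (4/11, -7/11, -1/11)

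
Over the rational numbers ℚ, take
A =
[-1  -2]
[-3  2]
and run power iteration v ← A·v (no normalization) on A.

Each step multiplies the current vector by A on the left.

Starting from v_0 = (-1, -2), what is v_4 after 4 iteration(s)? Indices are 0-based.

v_0 = (-1, -2).
v_1 = A·v_0 = (5, -1).
v_2 = A·v_1 = (-3, -17).
v_3 = A·v_2 = (37, -25).
v_4 = A·v_3 = (13, -161).

v_4 = (13, -161)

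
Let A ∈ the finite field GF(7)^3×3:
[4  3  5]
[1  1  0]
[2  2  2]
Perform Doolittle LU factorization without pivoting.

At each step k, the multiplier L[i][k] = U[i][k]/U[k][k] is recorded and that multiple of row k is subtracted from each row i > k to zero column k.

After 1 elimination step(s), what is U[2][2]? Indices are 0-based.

U[2][2] = 3

k=0: U[0][0]=4
  eliminate (1,0): mult=2, new row 1: (0, 2, 4); set L[1][0]=2
  eliminate (2,0): mult=4, new row 2: (0, 4, 3); set L[2][0]=4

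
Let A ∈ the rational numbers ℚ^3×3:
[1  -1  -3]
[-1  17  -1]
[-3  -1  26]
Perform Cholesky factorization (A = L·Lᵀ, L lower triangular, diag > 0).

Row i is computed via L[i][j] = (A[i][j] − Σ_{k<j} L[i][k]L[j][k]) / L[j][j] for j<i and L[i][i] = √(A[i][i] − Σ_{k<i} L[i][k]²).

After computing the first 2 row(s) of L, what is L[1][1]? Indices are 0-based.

L[1][1] = 4

Step 1: L[0][0] = √(1) = 1.
  L[1][0] = (-1) / L[0][0] = -1.
Step 2: L[1][1] = √(16) = 4.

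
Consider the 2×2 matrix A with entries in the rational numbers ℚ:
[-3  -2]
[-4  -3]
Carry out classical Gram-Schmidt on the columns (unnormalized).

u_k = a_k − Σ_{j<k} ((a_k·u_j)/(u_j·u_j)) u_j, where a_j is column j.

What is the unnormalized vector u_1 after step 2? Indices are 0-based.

Step 1: u_0 = a_0 = (-3, -4).
Step 2: u_1 = a_1 − (18/25)·u_0 = (4/25, -3/25).

u_1 = (4/25, -3/25)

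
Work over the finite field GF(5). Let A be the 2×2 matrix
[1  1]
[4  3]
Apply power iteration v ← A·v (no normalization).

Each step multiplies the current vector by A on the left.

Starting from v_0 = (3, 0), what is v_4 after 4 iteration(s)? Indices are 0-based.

v_0 = (3, 0).
v_1 = A·v_0 = (3, 2).
v_2 = A·v_1 = (0, 3).
v_3 = A·v_2 = (3, 4).
v_4 = A·v_3 = (2, 4).

v_4 = (2, 4)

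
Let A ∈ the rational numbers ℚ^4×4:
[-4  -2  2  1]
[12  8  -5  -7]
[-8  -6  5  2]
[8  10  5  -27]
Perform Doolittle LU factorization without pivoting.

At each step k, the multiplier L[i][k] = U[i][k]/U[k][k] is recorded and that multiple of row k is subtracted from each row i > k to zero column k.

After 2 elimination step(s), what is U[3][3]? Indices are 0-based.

k=0: U[0][0]=-4
  eliminate (1,0): mult=-3, new row 1: (0, 2, 1, -4); set L[1][0]=-3
  eliminate (2,0): mult=2, new row 2: (0, -2, 1, 0); set L[2][0]=2
  eliminate (3,0): mult=-2, new row 3: (0, 6, 9, -25); set L[3][0]=-2
k=1: U[1][1]=2
  eliminate (2,1): mult=-1, new row 2: (0, 0, 2, -4); set L[2][1]=-1
  eliminate (3,1): mult=3, new row 3: (0, 0, 6, -13); set L[3][1]=3

U[3][3] = -13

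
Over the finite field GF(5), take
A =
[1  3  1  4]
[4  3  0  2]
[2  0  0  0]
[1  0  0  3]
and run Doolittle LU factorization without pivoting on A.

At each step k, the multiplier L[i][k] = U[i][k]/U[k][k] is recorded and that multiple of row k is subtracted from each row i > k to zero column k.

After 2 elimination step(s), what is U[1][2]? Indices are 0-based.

U[1][2] = 1

Step 1: pivot at (0,0) is 1.
  row1 ← row1 − (4)·row0  ⇒  L[1][0]=4, U row1=(0, 1, 1, 1)
  row2 ← row2 − (2)·row0  ⇒  L[2][0]=2, U row2=(0, 4, 3, 2)
  row3 ← row3 − (1)·row0  ⇒  L[3][0]=1, U row3=(0, 2, 4, 4)
Step 2: pivot at (1,1) is 1.
  row2 ← row2 − (4)·row1  ⇒  L[2][1]=4, U row2=(0, 0, 4, 3)
  row3 ← row3 − (2)·row1  ⇒  L[3][1]=2, U row3=(0, 0, 2, 2)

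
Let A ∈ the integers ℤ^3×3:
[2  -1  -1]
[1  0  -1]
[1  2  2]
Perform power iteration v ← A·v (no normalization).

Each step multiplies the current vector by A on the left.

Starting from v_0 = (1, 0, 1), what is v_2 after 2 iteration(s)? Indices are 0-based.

v_2 = (-1, -2, 7)

v_0 = (1, 0, 1).
v_1 = A·v_0 = (1, 0, 3).
v_2 = A·v_1 = (-1, -2, 7).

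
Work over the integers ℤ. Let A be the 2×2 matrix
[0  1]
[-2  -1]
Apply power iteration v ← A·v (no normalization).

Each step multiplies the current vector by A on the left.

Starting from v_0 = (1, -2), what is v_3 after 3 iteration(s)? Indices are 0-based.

v_0 = (1, -2).
v_1 = A·v_0 = (-2, 0).
v_2 = A·v_1 = (0, 4).
v_3 = A·v_2 = (4, -4).

v_3 = (4, -4)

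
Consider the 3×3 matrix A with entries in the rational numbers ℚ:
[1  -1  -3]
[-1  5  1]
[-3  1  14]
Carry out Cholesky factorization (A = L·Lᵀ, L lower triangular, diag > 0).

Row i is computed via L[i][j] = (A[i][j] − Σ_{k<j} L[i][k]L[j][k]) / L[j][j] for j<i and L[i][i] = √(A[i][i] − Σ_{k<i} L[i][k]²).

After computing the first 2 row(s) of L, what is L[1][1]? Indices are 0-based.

L[1][1] = 2

Step 1: L[0][0] = √(1) = 1.
  L[1][0] = (-1) / L[0][0] = -1.
Step 2: L[1][1] = √(4) = 2.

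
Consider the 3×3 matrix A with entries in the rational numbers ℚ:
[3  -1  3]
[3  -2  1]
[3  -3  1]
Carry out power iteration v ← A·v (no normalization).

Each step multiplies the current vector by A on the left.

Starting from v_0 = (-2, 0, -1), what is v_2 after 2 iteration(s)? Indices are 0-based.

v_2 = (-41, -20, -13)

v_0 = (-2, 0, -1).
v_1 = A·v_0 = (-9, -7, -7).
v_2 = A·v_1 = (-41, -20, -13).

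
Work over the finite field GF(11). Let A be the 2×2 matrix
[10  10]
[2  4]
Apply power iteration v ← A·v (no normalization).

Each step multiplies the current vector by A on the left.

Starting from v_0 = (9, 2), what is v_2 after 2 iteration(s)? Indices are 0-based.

v_0 = (9, 2).
v_1 = A·v_0 = (0, 4).
v_2 = A·v_1 = (7, 5).

v_2 = (7, 5)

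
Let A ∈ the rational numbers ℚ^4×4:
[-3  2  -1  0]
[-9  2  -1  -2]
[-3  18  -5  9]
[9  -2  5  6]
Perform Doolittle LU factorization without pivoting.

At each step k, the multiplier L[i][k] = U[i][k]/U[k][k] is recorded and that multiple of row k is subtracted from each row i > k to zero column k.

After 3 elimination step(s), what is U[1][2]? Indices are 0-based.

k=0: U[0][0]=-3
  eliminate (1,0): mult=3, new row 1: (0, -4, 2, -2); set L[1][0]=3
  eliminate (2,0): mult=1, new row 2: (0, 16, -4, 9); set L[2][0]=1
  eliminate (3,0): mult=-3, new row 3: (0, 4, 2, 6); set L[3][0]=-3
k=1: U[1][1]=-4
  eliminate (2,1): mult=-4, new row 2: (0, 0, 4, 1); set L[2][1]=-4
  eliminate (3,1): mult=-1, new row 3: (0, 0, 4, 4); set L[3][1]=-1
k=2: U[2][2]=4
  eliminate (3,2): mult=1, new row 3: (0, 0, 0, 3); set L[3][2]=1

U[1][2] = 2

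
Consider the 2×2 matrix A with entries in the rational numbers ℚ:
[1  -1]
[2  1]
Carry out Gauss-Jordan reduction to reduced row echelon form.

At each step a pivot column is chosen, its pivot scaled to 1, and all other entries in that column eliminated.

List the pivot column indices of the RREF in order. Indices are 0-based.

pivot columns: 0, 1

step 1: normalize row 0 (÷1) = (1, -1)
  row 1: subtract 2×row0 = (0, 3)
step 2: normalize row 1 (÷3) = (0, 1)
  row 0: subtract -1×row1 = (1, 0)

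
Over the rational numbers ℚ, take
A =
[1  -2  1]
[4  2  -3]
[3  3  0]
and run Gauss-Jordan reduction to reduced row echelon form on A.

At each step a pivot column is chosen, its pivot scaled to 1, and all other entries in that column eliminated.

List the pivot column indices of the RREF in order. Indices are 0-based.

step 1: normalize row 0 (÷1) = (1, -2, 1)
  row 1: subtract 4×row0 = (0, 10, -7)
  row 2: subtract 3×row0 = (0, 9, -3)
step 2: normalize row 1 (÷10) = (0, 1, -7/10)
  row 0: subtract -2×row1 = (1, 0, -2/5)
  row 2: subtract 9×row1 = (0, 0, 33/10)
step 3: normalize row 2 (÷33/10) = (0, 0, 1)
  row 0: subtract -2/5×row2 = (1, 0, 0)
  row 1: subtract -7/10×row2 = (0, 1, 0)

pivot columns: 0, 1, 2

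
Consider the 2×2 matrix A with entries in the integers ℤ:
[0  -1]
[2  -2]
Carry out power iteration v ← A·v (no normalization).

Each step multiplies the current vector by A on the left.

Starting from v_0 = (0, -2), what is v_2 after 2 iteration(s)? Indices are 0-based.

v_0 = (0, -2).
v_1 = A·v_0 = (2, 4).
v_2 = A·v_1 = (-4, -4).

v_2 = (-4, -4)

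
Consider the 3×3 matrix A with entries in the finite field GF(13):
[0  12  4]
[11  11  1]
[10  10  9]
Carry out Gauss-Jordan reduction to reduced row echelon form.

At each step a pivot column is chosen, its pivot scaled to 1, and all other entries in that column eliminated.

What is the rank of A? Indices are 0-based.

rank = 3

step 1: exchange rows 0,1
step 1: normalize row 0 (÷11) = (1, 1, 6)
  row 2: subtract 10×row0 = (0, 0, 1)
step 2: normalize row 1 (÷12) = (0, 1, 9)
  row 0: subtract 1×row1 = (1, 0, 10)
step 3: normalize row 2 (÷1) = (0, 0, 1)
  row 0: subtract 10×row2 = (1, 0, 0)
  row 1: subtract 9×row2 = (0, 1, 0)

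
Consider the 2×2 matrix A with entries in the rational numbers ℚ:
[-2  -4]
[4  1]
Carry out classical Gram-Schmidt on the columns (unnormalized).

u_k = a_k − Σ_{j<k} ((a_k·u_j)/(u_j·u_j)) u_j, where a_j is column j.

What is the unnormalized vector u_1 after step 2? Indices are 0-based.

Step 1: u_0 = a_0 = (-2, 4).
Step 2: u_1 = a_1 − (3/5)·u_0 = (-14/5, -7/5).

u_1 = (-14/5, -7/5)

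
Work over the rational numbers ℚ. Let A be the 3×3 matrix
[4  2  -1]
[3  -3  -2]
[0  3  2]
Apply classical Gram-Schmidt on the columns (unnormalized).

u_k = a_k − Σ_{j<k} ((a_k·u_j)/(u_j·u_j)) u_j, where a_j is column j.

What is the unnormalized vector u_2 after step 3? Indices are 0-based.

u_2 = (-21/61, 28/61, 42/61)

Step 1: u_0 = a_0 = (4, 3, 0).
Step 2: u_1 = a_1 − (-1/25)·u_0 = (54/25, -72/25, 3).
Step 3: u_2 = a_2 − (-2/5)·u_0 − (80/183)·u_1 = (-21/61, 28/61, 42/61).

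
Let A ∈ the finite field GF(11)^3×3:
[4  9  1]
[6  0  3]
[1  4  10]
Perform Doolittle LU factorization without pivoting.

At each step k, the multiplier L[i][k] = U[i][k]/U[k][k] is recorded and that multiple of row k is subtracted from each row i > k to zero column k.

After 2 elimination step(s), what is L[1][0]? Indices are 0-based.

Step 1: pivot at (0,0) is 4.
  row1 ← row1 − (7)·row0  ⇒  L[1][0]=7, U row1=(0, 3, 7)
  row2 ← row2 − (3)·row0  ⇒  L[2][0]=3, U row2=(0, 10, 7)
Step 2: pivot at (1,1) is 3.
  row2 ← row2 − (7)·row1  ⇒  L[2][1]=7, U row2=(0, 0, 2)

L[1][0] = 7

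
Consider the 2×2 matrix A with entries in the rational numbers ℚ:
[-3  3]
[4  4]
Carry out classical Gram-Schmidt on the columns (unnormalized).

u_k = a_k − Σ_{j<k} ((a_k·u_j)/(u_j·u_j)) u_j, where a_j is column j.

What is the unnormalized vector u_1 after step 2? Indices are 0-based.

Step 1: u_0 = a_0 = (-3, 4).
Step 2: u_1 = a_1 − (7/25)·u_0 = (96/25, 72/25).

u_1 = (96/25, 72/25)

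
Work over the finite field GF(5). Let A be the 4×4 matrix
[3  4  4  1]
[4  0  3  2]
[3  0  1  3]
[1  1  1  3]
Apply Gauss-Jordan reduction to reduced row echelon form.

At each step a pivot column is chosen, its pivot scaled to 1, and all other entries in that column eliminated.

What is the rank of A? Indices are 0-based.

rank = 4

step 1: normalize row 0 (÷3) = (1, 3, 3, 2)
  row 1: subtract 4×row0 = (0, 3, 1, 4)
  row 2: subtract 3×row0 = (0, 1, 2, 2)
  row 3: subtract 1×row0 = (0, 3, 3, 1)
step 2: normalize row 1 (÷3) = (0, 1, 2, 3)
  row 0: subtract 3×row1 = (1, 0, 2, 3)
  row 2: subtract 1×row1 = (0, 0, 0, 4)
  row 3: subtract 3×row1 = (0, 0, 2, 2)
step 3: exchange rows 2,3
step 3: normalize row 2 (÷2) = (0, 0, 1, 1)
  row 0: subtract 2×row2 = (1, 0, 0, 1)
  row 1: subtract 2×row2 = (0, 1, 0, 1)
step 4: normalize row 3 (÷4) = (0, 0, 0, 1)
  row 0: subtract 1×row3 = (1, 0, 0, 0)
  row 1: subtract 1×row3 = (0, 1, 0, 0)
  row 2: subtract 1×row3 = (0, 0, 1, 0)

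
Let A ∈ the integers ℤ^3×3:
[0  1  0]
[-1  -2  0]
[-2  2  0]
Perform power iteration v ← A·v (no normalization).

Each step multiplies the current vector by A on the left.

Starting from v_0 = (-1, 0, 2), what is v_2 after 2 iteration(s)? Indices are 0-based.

v_2 = (1, -2, 2)

v_0 = (-1, 0, 2).
v_1 = A·v_0 = (0, 1, 2).
v_2 = A·v_1 = (1, -2, 2).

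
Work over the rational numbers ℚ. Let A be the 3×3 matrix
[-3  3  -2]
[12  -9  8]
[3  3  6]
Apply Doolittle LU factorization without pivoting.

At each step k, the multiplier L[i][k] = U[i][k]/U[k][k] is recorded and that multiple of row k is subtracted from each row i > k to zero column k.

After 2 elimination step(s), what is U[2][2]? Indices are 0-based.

[col 0] pivot -3
  R1 -= -4*R0 → (0, 3, 0)  (L[1][0] := -4)
  R2 -= -1*R0 → (0, 6, 4)  (L[2][0] := -1)
[col 1] pivot 3
  R2 -= 2*R1 → (0, 0, 4)  (L[2][1] := 2)

U[2][2] = 4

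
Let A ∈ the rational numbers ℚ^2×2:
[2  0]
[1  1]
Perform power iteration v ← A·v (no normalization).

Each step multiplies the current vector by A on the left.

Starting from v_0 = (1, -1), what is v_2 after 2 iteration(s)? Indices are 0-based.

v_0 = (1, -1).
v_1 = A·v_0 = (2, 0).
v_2 = A·v_1 = (4, 2).

v_2 = (4, 2)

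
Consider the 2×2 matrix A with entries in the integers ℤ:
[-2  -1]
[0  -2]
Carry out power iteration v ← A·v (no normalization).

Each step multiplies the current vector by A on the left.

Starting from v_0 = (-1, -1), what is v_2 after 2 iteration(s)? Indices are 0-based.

v_2 = (-8, -4)

v_0 = (-1, -1).
v_1 = A·v_0 = (3, 2).
v_2 = A·v_1 = (-8, -4).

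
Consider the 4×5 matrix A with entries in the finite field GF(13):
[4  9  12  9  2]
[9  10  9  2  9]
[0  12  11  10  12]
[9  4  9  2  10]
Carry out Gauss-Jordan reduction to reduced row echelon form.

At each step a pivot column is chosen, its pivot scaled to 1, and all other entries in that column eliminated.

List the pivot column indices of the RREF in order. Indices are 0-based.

pivot columns: 0, 1, 2, 3

pivot(0,0)=4: scale R0 → (1, 12, 3, 12, 7)
  clear (1,0): R1 −= (9)R0 → (0, 6, 8, 11, 11)
  clear (3,0): R3 −= (9)R0 → (0, 0, 8, 11, 12)
pivot(1,1)=6: scale R1 → (0, 1, 10, 4, 4)
  clear (0,1): R0 −= (12)R1 → (1, 0, 0, 3, 11)
  clear (2,1): R2 −= (12)R1 → (0, 0, 8, 1, 3)
pivot(2,2)=8: scale R2 → (0, 0, 1, 5, 2)
  clear (1,2): R1 −= (10)R2 → (0, 1, 0, 6, 10)
  clear (3,2): R3 −= (8)R2 → (0, 0, 0, 10, 9)
pivot(3,3)=10: scale R3 → (0, 0, 0, 1, 10)
  clear (0,3): R0 −= (3)R3 → (1, 0, 0, 0, 7)
  clear (1,3): R1 −= (6)R3 → (0, 1, 0, 0, 2)
  clear (2,3): R2 −= (5)R3 → (0, 0, 1, 0, 4)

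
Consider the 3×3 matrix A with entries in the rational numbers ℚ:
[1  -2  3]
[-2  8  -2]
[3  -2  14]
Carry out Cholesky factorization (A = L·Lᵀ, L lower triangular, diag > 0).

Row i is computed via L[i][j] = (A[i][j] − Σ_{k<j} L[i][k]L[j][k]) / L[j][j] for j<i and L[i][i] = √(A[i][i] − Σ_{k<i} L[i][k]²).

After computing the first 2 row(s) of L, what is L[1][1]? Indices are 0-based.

Step 1: L[0][0] = √(1) = 1.
  L[1][0] = (-2) / L[0][0] = -2.
Step 2: L[1][1] = √(4) = 2.

L[1][1] = 2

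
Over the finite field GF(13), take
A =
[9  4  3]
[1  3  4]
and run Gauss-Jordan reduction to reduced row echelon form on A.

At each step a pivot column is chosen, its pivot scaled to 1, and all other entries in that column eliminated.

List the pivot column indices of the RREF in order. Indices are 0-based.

pivot columns: 0, 1

step 1: normalize row 0 (÷9) = (1, 12, 9)
  row 1: subtract 1×row0 = (0, 4, 8)
step 2: normalize row 1 (÷4) = (0, 1, 2)
  row 0: subtract 12×row1 = (1, 0, 11)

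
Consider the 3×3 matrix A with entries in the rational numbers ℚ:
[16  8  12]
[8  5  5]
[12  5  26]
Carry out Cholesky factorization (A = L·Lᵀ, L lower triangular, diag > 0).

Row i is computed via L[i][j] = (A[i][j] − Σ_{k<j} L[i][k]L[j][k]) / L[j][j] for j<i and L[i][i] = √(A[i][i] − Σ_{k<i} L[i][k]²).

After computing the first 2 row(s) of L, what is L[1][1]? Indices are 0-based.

Step 1: L[0][0] = √(16) = 4.
  L[1][0] = (8) / L[0][0] = 2.
Step 2: L[1][1] = √(1) = 1.

L[1][1] = 1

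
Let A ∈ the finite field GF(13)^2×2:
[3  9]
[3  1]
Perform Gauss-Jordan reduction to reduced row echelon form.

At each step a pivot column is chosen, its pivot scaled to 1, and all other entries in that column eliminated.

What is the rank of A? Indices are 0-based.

rank = 2

pivot(0,0)=3: scale R0 → (1, 3)
  clear (1,0): R1 −= (3)R0 → (0, 5)
pivot(1,1)=5: scale R1 → (0, 1)
  clear (0,1): R0 −= (3)R1 → (1, 0)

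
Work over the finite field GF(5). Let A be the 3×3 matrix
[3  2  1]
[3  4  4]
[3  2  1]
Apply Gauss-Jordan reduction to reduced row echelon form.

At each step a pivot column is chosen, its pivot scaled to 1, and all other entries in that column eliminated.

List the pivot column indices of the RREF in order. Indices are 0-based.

pivot columns: 0, 1

[1] R0 /= 3  ⇒  (1, 4, 2)
     R1 -= 3·R0  ⇒  (0, 2, 3)
     R2 -= 3·R0  ⇒  (0, 0, 0)
[2] R1 /= 2  ⇒  (0, 1, 4)
     R0 -= 4·R1  ⇒  (1, 0, 1)
column 2 empty below row 2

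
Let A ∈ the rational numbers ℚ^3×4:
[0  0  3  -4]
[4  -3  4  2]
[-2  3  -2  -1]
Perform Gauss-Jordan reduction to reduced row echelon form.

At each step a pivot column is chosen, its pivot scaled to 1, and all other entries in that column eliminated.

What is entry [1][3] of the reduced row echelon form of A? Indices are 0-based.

[1] R0 <-> R1
[1] R0 /= 4  ⇒  (1, -3/4, 1, 1/2)
     R2 -= -2·R0  ⇒  (0, 3/2, 0, 0)
[2] R1 <-> R2
[2] R1 /= 3/2  ⇒  (0, 1, 0, 0)
     R0 -= -3/4·R1  ⇒  (1, 0, 1, 1/2)
[3] R2 /= 3  ⇒  (0, 0, 1, -4/3)
     R0 -= 1·R2  ⇒  (1, 0, 0, 11/6)

M[1][3] = 0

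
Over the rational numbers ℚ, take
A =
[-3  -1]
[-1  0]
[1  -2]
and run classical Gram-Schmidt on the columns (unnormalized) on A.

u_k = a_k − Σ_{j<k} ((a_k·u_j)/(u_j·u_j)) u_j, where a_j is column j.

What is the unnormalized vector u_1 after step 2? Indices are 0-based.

Step 1: u_0 = a_0 = (-3, -1, 1).
Step 2: u_1 = a_1 − (1/11)·u_0 = (-8/11, 1/11, -23/11).

u_1 = (-8/11, 1/11, -23/11)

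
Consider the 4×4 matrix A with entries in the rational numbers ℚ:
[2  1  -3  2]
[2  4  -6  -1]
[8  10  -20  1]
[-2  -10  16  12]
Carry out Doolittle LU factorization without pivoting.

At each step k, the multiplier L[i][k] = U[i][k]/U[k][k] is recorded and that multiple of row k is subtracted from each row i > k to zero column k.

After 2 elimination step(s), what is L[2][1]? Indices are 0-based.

L[2][1] = 2

[col 0] pivot 2
  R1 -= 1*R0 → (0, 3, -3, -3)  (L[1][0] := 1)
  R2 -= 4*R0 → (0, 6, -8, -7)  (L[2][0] := 4)
  R3 -= -1*R0 → (0, -9, 13, 14)  (L[3][0] := -1)
[col 1] pivot 3
  R2 -= 2*R1 → (0, 0, -2, -1)  (L[2][1] := 2)
  R3 -= -3*R1 → (0, 0, 4, 5)  (L[3][1] := -3)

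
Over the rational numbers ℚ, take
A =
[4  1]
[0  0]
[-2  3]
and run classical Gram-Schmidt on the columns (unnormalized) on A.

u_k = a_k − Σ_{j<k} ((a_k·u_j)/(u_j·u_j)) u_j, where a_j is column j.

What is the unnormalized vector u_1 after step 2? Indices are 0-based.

u_1 = (7/5, 0, 14/5)

Step 1: u_0 = a_0 = (4, 0, -2).
Step 2: u_1 = a_1 − (-1/10)·u_0 = (7/5, 0, 14/5).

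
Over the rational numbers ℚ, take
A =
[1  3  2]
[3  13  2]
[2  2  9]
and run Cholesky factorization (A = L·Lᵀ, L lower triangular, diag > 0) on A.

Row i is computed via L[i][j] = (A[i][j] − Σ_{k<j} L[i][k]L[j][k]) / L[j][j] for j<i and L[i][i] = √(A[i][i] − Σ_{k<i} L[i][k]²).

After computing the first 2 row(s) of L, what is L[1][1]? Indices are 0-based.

L[1][1] = 2

Step 1: L[0][0] = √(1) = 1.
  L[1][0] = (3) / L[0][0] = 3.
Step 2: L[1][1] = √(4) = 2.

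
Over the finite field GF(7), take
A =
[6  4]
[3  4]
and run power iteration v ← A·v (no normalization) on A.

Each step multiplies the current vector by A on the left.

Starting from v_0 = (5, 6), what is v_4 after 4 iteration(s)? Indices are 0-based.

v_0 = (5, 6).
v_1 = A·v_0 = (5, 4).
v_2 = A·v_1 = (4, 3).
v_3 = A·v_2 = (1, 3).
v_4 = A·v_3 = (4, 1).

v_4 = (4, 1)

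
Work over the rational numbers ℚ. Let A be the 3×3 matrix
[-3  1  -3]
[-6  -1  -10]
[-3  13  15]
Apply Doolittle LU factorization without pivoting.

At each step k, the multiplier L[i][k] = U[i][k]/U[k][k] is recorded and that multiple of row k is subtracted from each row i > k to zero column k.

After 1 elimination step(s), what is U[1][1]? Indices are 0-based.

U[1][1] = -3

Step 1: pivot at (0,0) is -3.
  row1 ← row1 − (2)·row0  ⇒  L[1][0]=2, U row1=(0, -3, -4)
  row2 ← row2 − (1)·row0  ⇒  L[2][0]=1, U row2=(0, 12, 18)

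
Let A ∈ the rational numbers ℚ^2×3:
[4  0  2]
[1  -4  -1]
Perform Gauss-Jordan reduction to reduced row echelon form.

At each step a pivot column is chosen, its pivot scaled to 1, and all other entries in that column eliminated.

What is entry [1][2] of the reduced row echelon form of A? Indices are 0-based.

M[1][2] = 3/8

step 1: normalize row 0 (÷4) = (1, 0, 1/2)
  row 1: subtract 1×row0 = (0, -4, -3/2)
step 2: normalize row 1 (÷-4) = (0, 1, 3/8)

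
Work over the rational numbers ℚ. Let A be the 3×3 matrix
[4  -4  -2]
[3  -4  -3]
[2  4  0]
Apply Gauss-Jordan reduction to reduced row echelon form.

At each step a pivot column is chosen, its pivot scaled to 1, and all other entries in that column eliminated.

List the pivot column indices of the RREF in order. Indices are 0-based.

step 1: normalize row 0 (÷4) = (1, -1, -1/2)
  row 1: subtract 3×row0 = (0, -1, -3/2)
  row 2: subtract 2×row0 = (0, 6, 1)
step 2: normalize row 1 (÷-1) = (0, 1, 3/2)
  row 0: subtract -1×row1 = (1, 0, 1)
  row 2: subtract 6×row1 = (0, 0, -8)
step 3: normalize row 2 (÷-8) = (0, 0, 1)
  row 0: subtract 1×row2 = (1, 0, 0)
  row 1: subtract 3/2×row2 = (0, 1, 0)

pivot columns: 0, 1, 2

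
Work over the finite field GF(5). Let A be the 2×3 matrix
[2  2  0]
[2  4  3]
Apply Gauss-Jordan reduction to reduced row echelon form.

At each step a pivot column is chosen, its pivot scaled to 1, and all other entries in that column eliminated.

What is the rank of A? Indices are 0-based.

rank = 2

step 1: normalize row 0 (÷2) = (1, 1, 0)
  row 1: subtract 2×row0 = (0, 2, 3)
step 2: normalize row 1 (÷2) = (0, 1, 4)
  row 0: subtract 1×row1 = (1, 0, 1)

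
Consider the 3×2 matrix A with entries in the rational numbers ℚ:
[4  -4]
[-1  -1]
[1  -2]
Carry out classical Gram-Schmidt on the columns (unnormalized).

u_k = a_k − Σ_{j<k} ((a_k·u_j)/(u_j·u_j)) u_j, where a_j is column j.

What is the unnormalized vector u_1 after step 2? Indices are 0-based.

Step 1: u_0 = a_0 = (4, -1, 1).
Step 2: u_1 = a_1 − (-17/18)·u_0 = (-2/9, -35/18, -19/18).

u_1 = (-2/9, -35/18, -19/18)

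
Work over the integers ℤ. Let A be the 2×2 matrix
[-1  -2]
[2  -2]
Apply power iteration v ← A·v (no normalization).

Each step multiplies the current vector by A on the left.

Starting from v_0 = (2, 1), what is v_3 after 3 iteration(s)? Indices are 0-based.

v_3 = (24, 24)

v_0 = (2, 1).
v_1 = A·v_0 = (-4, 2).
v_2 = A·v_1 = (0, -12).
v_3 = A·v_2 = (24, 24).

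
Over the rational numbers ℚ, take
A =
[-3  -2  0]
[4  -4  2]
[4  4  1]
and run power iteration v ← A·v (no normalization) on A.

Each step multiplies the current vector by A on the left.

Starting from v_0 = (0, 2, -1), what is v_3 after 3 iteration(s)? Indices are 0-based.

v_0 = (0, 2, -1).
v_1 = A·v_0 = (-4, -10, 7).
v_2 = A·v_1 = (32, 38, -49).
v_3 = A·v_2 = (-172, -122, 231).

v_3 = (-172, -122, 231)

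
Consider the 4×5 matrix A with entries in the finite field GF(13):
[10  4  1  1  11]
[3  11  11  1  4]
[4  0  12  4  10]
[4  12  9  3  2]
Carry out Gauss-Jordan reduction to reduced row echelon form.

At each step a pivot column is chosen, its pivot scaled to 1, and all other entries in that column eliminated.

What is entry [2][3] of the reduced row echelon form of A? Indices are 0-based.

step 1: normalize row 0 (÷10) = (1, 3, 4, 4, 5)
  row 1: subtract 3×row0 = (0, 2, 12, 2, 2)
  row 2: subtract 4×row0 = (0, 1, 9, 1, 3)
  row 3: subtract 4×row0 = (0, 0, 6, 0, 8)
step 2: normalize row 1 (÷2) = (0, 1, 6, 1, 1)
  row 0: subtract 3×row1 = (1, 0, 12, 1, 2)
  row 2: subtract 1×row1 = (0, 0, 3, 0, 2)
step 3: normalize row 2 (÷3) = (0, 0, 1, 0, 5)
  row 0: subtract 12×row2 = (1, 0, 0, 1, 7)
  row 1: subtract 6×row2 = (0, 1, 0, 1, 10)
  row 3: subtract 6×row2 = (0, 0, 0, 0, 4)
skip col 3 (zero from row 3)
step 4: normalize row 3 (÷4) = (0, 0, 0, 0, 1)
  row 0: subtract 7×row3 = (1, 0, 0, 1, 0)
  row 1: subtract 10×row3 = (0, 1, 0, 1, 0)
  row 2: subtract 5×row3 = (0, 0, 1, 0, 0)

M[2][3] = 0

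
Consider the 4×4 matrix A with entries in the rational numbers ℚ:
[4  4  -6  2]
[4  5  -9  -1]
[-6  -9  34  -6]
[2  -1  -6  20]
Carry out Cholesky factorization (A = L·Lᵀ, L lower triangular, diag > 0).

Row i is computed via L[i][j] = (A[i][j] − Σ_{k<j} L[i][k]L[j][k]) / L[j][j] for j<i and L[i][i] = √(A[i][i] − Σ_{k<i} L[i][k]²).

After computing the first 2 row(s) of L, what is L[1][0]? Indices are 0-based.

L[1][0] = 2

Step 1: L[0][0] = √(4) = 2.
  L[1][0] = (4) / L[0][0] = 2.
Step 2: L[1][1] = √(1) = 1.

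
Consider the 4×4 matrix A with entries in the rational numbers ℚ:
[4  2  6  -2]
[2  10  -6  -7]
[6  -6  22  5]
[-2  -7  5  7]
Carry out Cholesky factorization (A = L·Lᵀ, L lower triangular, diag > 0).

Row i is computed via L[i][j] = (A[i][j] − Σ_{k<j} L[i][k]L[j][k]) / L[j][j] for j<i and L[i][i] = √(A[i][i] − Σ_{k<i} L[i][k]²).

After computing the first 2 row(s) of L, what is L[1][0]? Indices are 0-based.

Step 1: L[0][0] = √(4) = 2.
  L[1][0] = (2) / L[0][0] = 1.
Step 2: L[1][1] = √(9) = 3.

L[1][0] = 1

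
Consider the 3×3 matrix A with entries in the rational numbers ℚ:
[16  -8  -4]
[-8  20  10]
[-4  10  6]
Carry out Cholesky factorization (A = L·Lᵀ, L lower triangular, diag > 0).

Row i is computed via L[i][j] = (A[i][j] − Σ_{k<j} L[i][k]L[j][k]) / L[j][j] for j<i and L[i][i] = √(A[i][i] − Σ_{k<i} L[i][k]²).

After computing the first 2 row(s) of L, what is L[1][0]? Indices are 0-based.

Step 1: L[0][0] = √(16) = 4.
  L[1][0] = (-8) / L[0][0] = -2.
Step 2: L[1][1] = √(16) = 4.

L[1][0] = -2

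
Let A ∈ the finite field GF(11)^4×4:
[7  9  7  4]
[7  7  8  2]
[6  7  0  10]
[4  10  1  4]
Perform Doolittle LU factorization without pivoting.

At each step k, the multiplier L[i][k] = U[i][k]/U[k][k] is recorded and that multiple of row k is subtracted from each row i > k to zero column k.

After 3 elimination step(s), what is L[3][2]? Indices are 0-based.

L[3][2] = 8

Step 1: pivot at (0,0) is 7.
  row1 ← row1 − (1)·row0  ⇒  L[1][0]=1, U row1=(0, 9, 1, 9)
  row2 ← row2 − (4)·row0  ⇒  L[2][0]=4, U row2=(0, 4, 5, 5)
  row3 ← row3 − (10)·row0  ⇒  L[3][0]=10, U row3=(0, 8, 8, 8)
Step 2: pivot at (1,1) is 9.
  row2 ← row2 − (9)·row1  ⇒  L[2][1]=9, U row2=(0, 0, 7, 1)
  row3 ← row3 − (7)·row1  ⇒  L[3][1]=7, U row3=(0, 0, 1, 0)
Step 3: pivot at (2,2) is 7.
  row3 ← row3 − (8)·row2  ⇒  L[3][2]=8, U row3=(0, 0, 0, 3)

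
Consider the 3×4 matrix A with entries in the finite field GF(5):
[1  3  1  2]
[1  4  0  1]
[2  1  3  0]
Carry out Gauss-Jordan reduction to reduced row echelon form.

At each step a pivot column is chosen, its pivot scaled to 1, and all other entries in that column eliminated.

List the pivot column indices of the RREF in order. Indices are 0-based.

pivot columns: 0, 1, 2

step 1: normalize row 0 (÷1) = (1, 3, 1, 2)
  row 1: subtract 1×row0 = (0, 1, 4, 4)
  row 2: subtract 2×row0 = (0, 0, 1, 1)
step 2: normalize row 1 (÷1) = (0, 1, 4, 4)
  row 0: subtract 3×row1 = (1, 0, 4, 0)
step 3: normalize row 2 (÷1) = (0, 0, 1, 1)
  row 0: subtract 4×row2 = (1, 0, 0, 1)
  row 1: subtract 4×row2 = (0, 1, 0, 0)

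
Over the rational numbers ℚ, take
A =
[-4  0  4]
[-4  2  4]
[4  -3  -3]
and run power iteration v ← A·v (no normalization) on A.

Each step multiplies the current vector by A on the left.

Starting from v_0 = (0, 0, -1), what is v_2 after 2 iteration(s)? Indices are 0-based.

v_0 = (0, 0, -1).
v_1 = A·v_0 = (-4, -4, 3).
v_2 = A·v_1 = (28, 20, -13).

v_2 = (28, 20, -13)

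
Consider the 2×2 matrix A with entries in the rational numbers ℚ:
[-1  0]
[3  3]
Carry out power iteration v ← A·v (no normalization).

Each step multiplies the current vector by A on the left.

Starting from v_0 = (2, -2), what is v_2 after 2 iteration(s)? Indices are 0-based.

v_2 = (2, -6)

v_0 = (2, -2).
v_1 = A·v_0 = (-2, 0).
v_2 = A·v_1 = (2, -6).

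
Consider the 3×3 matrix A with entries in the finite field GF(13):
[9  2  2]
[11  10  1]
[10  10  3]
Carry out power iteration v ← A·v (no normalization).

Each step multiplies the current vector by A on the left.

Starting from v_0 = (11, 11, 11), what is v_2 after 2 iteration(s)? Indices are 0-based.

v_0 = (11, 11, 11).
v_1 = A·v_0 = (0, 8, 6).
v_2 = A·v_1 = (2, 8, 7).

v_2 = (2, 8, 7)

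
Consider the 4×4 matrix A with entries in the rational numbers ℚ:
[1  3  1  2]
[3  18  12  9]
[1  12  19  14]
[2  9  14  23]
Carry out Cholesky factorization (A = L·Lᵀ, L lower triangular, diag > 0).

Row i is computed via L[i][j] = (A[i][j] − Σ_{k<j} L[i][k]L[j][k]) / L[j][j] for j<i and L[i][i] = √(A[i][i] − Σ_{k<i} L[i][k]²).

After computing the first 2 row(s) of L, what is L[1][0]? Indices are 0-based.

L[1][0] = 3

Step 1: L[0][0] = √(1) = 1.
  L[1][0] = (3) / L[0][0] = 3.
Step 2: L[1][1] = √(9) = 3.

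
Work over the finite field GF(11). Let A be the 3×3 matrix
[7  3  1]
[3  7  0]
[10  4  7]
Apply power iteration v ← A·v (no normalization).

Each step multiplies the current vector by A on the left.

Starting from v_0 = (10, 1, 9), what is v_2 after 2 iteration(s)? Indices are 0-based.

v_2 = (5, 10, 3)

v_0 = (10, 1, 9).
v_1 = A·v_0 = (5, 4, 2).
v_2 = A·v_1 = (5, 10, 3).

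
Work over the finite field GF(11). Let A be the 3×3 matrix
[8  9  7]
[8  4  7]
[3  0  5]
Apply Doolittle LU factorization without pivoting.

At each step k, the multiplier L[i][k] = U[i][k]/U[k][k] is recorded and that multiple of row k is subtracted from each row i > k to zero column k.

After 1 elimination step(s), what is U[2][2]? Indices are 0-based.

k=0: U[0][0]=8
  eliminate (1,0): mult=1, new row 1: (0, 6, 0); set L[1][0]=1
  eliminate (2,0): mult=10, new row 2: (0, 9, 1); set L[2][0]=10

U[2][2] = 1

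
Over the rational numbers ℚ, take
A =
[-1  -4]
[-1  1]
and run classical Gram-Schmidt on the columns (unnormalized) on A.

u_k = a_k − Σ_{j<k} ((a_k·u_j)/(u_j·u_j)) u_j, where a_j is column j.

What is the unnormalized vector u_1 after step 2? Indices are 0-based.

Step 1: u_0 = a_0 = (-1, -1).
Step 2: u_1 = a_1 − (3/2)·u_0 = (-5/2, 5/2).

u_1 = (-5/2, 5/2)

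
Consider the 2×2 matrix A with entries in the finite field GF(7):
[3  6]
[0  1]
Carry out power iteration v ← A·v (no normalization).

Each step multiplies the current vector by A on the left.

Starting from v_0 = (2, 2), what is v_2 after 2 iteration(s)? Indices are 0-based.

v_0 = (2, 2).
v_1 = A·v_0 = (4, 2).
v_2 = A·v_1 = (3, 2).

v_2 = (3, 2)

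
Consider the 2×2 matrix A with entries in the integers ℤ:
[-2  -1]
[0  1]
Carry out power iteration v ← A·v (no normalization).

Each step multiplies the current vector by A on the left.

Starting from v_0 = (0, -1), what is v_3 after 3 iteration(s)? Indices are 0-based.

v_0 = (0, -1).
v_1 = A·v_0 = (1, -1).
v_2 = A·v_1 = (-1, -1).
v_3 = A·v_2 = (3, -1).

v_3 = (3, -1)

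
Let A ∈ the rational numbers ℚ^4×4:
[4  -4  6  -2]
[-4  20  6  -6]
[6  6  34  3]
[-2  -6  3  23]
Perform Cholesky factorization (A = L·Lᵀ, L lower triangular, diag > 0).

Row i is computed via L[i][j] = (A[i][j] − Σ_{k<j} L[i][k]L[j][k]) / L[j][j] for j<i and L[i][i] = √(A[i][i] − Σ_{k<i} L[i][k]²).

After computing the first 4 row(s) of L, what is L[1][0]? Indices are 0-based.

Step 1: L[0][0] = √(4) = 2.
  L[1][0] = (-4) / L[0][0] = -2.
Step 2: L[1][1] = √(16) = 4.
  L[2][0] = (6) / L[0][0] = 3.
  L[2][1] = (12) / L[1][1] = 3.
Step 3: L[2][2] = √(16) = 4.
  L[3][0] = (-2) / L[0][0] = -1.
  L[3][1] = (-8) / L[1][1] = -2.
  L[3][2] = (12) / L[2][2] = 3.
Step 4: L[3][3] = √(9) = 3.

L[1][0] = -2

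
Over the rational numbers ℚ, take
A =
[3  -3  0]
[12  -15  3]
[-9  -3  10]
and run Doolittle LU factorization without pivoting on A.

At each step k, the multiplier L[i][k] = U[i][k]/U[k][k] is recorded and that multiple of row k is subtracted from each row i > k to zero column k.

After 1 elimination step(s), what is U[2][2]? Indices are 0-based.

Step 1: pivot at (0,0) is 3.
  row1 ← row1 − (4)·row0  ⇒  L[1][0]=4, U row1=(0, -3, 3)
  row2 ← row2 − (-3)·row0  ⇒  L[2][0]=-3, U row2=(0, -12, 10)

U[2][2] = 10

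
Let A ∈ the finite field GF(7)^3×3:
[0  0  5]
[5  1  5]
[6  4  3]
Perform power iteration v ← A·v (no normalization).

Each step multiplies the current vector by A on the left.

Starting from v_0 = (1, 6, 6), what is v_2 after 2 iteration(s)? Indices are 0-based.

v_2 = (2, 4, 5)

v_0 = (1, 6, 6).
v_1 = A·v_0 = (2, 6, 6).
v_2 = A·v_1 = (2, 4, 5).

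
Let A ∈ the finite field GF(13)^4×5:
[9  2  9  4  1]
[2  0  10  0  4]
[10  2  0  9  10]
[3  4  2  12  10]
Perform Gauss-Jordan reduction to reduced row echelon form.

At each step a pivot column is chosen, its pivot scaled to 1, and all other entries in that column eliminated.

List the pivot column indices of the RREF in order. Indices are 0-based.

[1] R0 /= 9  ⇒  (1, 6, 1, 12, 3)
     R1 -= 2·R0  ⇒  (0, 1, 8, 2, 11)
     R2 -= 10·R0  ⇒  (0, 7, 3, 6, 6)
     R3 -= 3·R0  ⇒  (0, 12, 12, 2, 1)
[2] R1 /= 1  ⇒  (0, 1, 8, 2, 11)
     R0 -= 6·R1  ⇒  (1, 0, 5, 0, 2)
     R2 -= 7·R1  ⇒  (0, 0, 12, 5, 7)
     R3 -= 12·R1  ⇒  (0, 0, 7, 4, 12)
[3] R2 /= 12  ⇒  (0, 0, 1, 8, 6)
     R0 -= 5·R2  ⇒  (1, 0, 0, 12, 11)
     R1 -= 8·R2  ⇒  (0, 1, 0, 3, 2)
     R3 -= 7·R2  ⇒  (0, 0, 0, 0, 9)
column 3 empty below row 3
[4] R3 /= 9  ⇒  (0, 0, 0, 0, 1)
     R0 -= 11·R3  ⇒  (1, 0, 0, 12, 0)
     R1 -= 2·R3  ⇒  (0, 1, 0, 3, 0)
     R2 -= 6·R3  ⇒  (0, 0, 1, 8, 0)

pivot columns: 0, 1, 2, 4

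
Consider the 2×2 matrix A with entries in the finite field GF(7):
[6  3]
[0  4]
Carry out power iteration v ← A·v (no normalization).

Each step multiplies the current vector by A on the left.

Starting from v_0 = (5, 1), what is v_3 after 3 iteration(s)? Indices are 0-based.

v_0 = (5, 1).
v_1 = A·v_0 = (5, 4).
v_2 = A·v_1 = (0, 2).
v_3 = A·v_2 = (6, 1).

v_3 = (6, 1)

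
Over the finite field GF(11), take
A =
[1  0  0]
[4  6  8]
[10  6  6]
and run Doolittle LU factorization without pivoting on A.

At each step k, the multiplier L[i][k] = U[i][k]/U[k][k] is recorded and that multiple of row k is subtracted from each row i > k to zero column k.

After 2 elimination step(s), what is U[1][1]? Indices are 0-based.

k=0: U[0][0]=1
  eliminate (1,0): mult=4, new row 1: (0, 6, 8); set L[1][0]=4
  eliminate (2,0): mult=10, new row 2: (0, 6, 6); set L[2][0]=10
k=1: U[1][1]=6
  eliminate (2,1): mult=1, new row 2: (0, 0, 9); set L[2][1]=1

U[1][1] = 6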